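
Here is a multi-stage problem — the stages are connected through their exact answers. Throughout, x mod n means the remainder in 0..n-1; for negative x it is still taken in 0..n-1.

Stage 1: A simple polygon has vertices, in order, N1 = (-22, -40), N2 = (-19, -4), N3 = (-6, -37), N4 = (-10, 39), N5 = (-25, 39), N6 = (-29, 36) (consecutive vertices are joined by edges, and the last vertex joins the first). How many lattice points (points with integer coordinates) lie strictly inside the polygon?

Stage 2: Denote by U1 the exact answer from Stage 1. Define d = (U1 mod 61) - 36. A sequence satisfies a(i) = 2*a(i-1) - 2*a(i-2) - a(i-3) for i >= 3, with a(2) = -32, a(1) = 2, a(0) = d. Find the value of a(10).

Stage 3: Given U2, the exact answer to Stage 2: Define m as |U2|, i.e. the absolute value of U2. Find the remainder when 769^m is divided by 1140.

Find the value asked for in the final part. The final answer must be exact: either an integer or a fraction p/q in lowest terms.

Stage 1: cross terms: (-22*-4 - -19*-40)=-672, (-19*-37 - -6*-4)=679, (-6*39 - -10*-37)=-604, (-10*39 - -25*39)=585, (-25*36 - -29*39)=231, (-29*-40 - -22*36)=1952; twice the area = |2171| = 2171; area = 2171/2; boundary points = 3 + 1 + 4 + 15 + 1 + 1 = 25; strictly interior points = area - boundary/2 + 1 = 1074; answer 1074
Stage 2: U1 = 1074; d = 1; a(3) = 2*(-32) - 2*(2) - 1*(1) = -69; iterating: a(3)=-69, a(4)=-76, a(5)=18, a(6)=257, a(7)=554, a(8)=576, a(9)=-213, a(10)=-2132; answer -2132
Stage 3: U2 = -2132; m = 2132; squarings mod 1140: 769^1=769, 769^2=841, 769^4=481, 769^8=1081, 769^16=61, 769^32=301, 769^64=541, 769^128=841, 769^256=481, 769^512=1081, 769^1024=61, 769^2048=301; 769^2132 = 769^4 * 769^16 * 769^64 * 769^2048 = 1081 (mod 1140); answer 1081

1081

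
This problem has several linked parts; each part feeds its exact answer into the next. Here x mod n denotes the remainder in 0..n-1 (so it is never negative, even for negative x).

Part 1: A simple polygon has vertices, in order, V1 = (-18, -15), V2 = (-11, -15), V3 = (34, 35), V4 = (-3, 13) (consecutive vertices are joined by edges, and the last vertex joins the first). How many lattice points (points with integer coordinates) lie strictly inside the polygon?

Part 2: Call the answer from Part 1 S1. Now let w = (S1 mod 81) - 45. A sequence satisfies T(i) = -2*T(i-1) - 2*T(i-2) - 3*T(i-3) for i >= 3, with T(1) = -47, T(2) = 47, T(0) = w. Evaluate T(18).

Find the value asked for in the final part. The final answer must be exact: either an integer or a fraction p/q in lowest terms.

Part 1: cross terms: (-18*-15 - -11*-15)=105, (-11*35 - 34*-15)=125, (34*13 - -3*35)=547, (-3*-15 - -18*13)=279; twice the area = |1056| = 1056; area = 528; boundary points = 7 + 5 + 1 + 1 = 14; strictly interior points = area - boundary/2 + 1 = 522; answer 522
Part 2: S1 = 522; w = -9; T(3) = -2*(47) - 2*(-47) - 3*(-9) = 27; iterating: T(3)=27, T(4)=-7, T(5)=-181, T(6)=295, T(7)=-207, T(8)=367, T(9)=-1205, T(10)=2297, T(11)=-3285, T(12)=5591, T(13)=-11503, T(14)=21679, T(15)=-37125, T(16)=65401, T(17)=-121589, T(18)=223751; answer 223751

223751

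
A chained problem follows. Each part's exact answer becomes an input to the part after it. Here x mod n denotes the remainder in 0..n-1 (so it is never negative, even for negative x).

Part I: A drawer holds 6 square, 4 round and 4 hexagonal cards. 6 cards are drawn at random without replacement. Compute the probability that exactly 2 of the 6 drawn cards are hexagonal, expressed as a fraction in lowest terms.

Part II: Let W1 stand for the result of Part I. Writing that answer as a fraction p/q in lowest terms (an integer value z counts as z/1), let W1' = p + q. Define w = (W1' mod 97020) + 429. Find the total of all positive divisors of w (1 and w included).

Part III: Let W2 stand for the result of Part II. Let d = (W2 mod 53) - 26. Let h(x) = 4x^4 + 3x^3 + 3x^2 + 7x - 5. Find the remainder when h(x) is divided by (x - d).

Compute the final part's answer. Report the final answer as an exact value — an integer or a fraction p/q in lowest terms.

Part I: total draws C(14,6) = 3003; favorable C(4,2)*C(10,4) = 1260; P = 60/143; answer 60/143
Part II: W1 = 60/143; threaded value p + q = 203; w = 632; 632 = 2^3 * 79; sigma = (1 + 2 + 4 + 8) * (1 + 79) = 15 * 80 = 1200; answer 1200
Part III: W2 = 1200; d = 8; remainder = value at the root: 4*(8)^4 + 3*(8)^3 + 3*(8)^2 + 7*(8)^1 - 5 = (16384) + (1536) + (192) + (56) + (-5) = 18163; answer 18163

18163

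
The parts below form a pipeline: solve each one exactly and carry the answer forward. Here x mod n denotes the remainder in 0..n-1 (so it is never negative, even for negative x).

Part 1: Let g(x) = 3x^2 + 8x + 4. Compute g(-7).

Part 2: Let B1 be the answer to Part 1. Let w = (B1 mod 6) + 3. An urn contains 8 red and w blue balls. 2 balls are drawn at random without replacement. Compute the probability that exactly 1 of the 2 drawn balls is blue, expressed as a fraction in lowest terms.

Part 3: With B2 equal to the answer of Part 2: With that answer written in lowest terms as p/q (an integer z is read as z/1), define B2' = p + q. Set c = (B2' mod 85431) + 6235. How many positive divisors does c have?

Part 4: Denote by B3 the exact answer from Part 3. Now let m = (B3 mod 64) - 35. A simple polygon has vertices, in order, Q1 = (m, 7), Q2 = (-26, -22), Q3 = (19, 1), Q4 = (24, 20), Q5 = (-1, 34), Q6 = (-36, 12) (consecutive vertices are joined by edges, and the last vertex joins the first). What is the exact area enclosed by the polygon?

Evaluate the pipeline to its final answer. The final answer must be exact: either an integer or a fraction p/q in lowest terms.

Part 1: 3*(-7)^2 + 8*(-7)^1 + 4 = (147) + (-56) + (4) = 95; answer 95
Part 2: B1 = 95; w = 8; total draws C(16,2) = 120; favorable C(8,1)*C(8,1) = 64; P = 8/15; answer 8/15
Part 3: B2 = 8/15; threaded value p + q = 23; c = 6258; 6258 = 2 * 3 * 7 * 149; number of divisors = (1+1) * (1+1) * (1+1) * (1+1) = 16; answer 16
Part 4: B3 = 16; m = -19; cross terms: (-19*-22 - -26*7)=600, (-26*1 - 19*-22)=392, (19*20 - 24*1)=356, (24*34 - -1*20)=836, (-1*12 - -36*34)=1212, (-36*7 - -19*12)=-24; twice the area = |3372| = 3372; area = 1686; answer 1686

1686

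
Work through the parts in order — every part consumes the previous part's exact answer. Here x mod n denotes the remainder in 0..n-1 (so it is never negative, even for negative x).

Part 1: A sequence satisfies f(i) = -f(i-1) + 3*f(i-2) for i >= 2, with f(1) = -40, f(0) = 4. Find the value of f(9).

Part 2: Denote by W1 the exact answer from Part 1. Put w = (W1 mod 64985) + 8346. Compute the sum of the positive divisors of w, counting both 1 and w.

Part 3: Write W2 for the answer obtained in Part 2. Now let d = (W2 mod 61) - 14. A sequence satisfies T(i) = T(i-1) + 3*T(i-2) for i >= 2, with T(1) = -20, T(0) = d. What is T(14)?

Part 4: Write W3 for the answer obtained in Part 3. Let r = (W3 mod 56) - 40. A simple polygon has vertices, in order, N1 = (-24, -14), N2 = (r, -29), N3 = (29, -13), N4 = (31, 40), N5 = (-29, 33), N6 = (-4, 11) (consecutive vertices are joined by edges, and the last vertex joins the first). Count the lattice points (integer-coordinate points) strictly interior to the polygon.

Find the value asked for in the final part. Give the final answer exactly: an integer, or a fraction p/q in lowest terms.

Part 1: f(2) = -1*(-40) + 3*(4) = 52; iterating: f(2)=52, f(3)=-172, f(4)=328, f(5)=-844, f(6)=1828, f(7)=-4360, f(8)=9844, f(9)=-22924; answer -22924
Part 2: W1 = -22924; w = 50407; 50407 = 7 * 19 * 379; sigma = (1 + 7) * (1 + 19) * (1 + 379) = 8 * 20 * 380 = 60800; answer 60800
Part 3: W2 = 60800; d = 30; T(2) = 1*(-20) + 3*(30) = 70; iterating: T(2)=70, T(3)=10, T(4)=220, T(5)=250, T(6)=910, T(7)=1660, T(8)=4390, T(9)=9370, T(10)=22540, T(11)=50650, T(12)=118270, T(13)=270220, T(14)=625030; answer 625030
Part 4: W3 = 625030; r = -26; cross terms: (-24*-29 - -26*-14)=332, (-26*-13 - 29*-29)=1179, (29*40 - 31*-13)=1563, (31*33 - -29*40)=2183, (-29*11 - -4*33)=-187, (-4*-14 - -24*11)=320; twice the area = |5390| = 5390; area = 2695; boundary points = 1 + 1 + 1 + 1 + 1 + 5 = 10; strictly interior points = area - boundary/2 + 1 = 2691; answer 2691

2691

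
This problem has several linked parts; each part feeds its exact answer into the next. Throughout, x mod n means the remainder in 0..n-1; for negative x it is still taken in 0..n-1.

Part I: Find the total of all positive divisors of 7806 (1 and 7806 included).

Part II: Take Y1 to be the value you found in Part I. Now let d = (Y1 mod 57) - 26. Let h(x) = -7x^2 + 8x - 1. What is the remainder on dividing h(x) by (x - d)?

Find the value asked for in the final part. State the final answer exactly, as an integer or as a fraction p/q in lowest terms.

-2961

Part I: 7806 = 2 * 3 * 1301; sigma = (1 + 2) * (1 + 3) * (1 + 1301) = 3 * 4 * 1302 = 15624; answer 15624
Part II: Y1 = 15624; d = -20; remainder = value at the root: -7*(-20)^2 + 8*(-20)^1 - 1 = (-2800) + (-160) + (-1) = -2961; answer -2961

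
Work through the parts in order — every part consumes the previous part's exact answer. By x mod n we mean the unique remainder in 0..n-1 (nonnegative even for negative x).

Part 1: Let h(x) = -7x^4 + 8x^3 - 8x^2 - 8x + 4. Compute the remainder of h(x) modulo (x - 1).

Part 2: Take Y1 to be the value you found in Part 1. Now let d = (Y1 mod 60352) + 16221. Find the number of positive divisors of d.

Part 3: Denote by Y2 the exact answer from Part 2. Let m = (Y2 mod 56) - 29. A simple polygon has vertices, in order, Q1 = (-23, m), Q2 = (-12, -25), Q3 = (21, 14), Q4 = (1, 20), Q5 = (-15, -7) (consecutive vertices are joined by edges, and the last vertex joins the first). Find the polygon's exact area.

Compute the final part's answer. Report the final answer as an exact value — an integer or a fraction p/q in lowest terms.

1545/2

Part 1: remainder = value at the root: -7*(1)^4 + 8*(1)^3 - 8*(1)^2 - 8*(1)^1 + 4 = (-7) + (8) + (-8) + (-8) + (4) = -11; answer -11
Part 2: Y1 = -11; d = 76562; 76562 = 2 * 38281; number of divisors = (1+1) * (1+1) = 4; answer 4
Part 3: Y2 = 4; m = -25; cross terms: (-23*-25 - -12*-25)=275, (-12*14 - 21*-25)=357, (21*20 - 1*14)=406, (1*-7 - -15*20)=293, (-15*-25 - -23*-7)=214; twice the area = |1545| = 1545; area = 1545/2; answer 1545/2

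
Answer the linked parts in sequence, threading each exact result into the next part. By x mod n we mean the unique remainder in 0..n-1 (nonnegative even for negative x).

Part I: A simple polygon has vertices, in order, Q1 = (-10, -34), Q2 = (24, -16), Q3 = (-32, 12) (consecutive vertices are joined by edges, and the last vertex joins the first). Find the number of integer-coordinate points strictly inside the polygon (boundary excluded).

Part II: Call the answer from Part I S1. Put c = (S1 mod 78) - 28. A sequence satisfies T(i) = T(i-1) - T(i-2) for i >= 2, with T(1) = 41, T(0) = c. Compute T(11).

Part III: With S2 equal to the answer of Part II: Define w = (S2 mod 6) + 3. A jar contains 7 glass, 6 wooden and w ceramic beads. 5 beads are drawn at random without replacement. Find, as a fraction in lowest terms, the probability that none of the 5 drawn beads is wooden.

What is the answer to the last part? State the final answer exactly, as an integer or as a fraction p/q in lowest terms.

11/119

Part I: cross terms: (-10*-16 - 24*-34)=976, (24*12 - -32*-16)=-224, (-32*-34 - -10*12)=1208; twice the area = |1960| = 1960; area = 980; boundary points = 2 + 28 + 2 = 32; strictly interior points = area - boundary/2 + 1 = 965; answer 965
Part II: S1 = 965; c = 1; T(2) = 1*(41) - 1*(1) = 40; iterating: T(2)=40, T(3)=-1, T(4)=-41, T(5)=-40, T(6)=1, T(7)=41, T(8)=40, T(9)=-1, T(10)=-41, T(11)=-40; answer -40
Part III: S2 = -40; w = 5; total draws C(18,5) = 8568; favorable C(12,5) = 792; P = 11/119; answer 11/119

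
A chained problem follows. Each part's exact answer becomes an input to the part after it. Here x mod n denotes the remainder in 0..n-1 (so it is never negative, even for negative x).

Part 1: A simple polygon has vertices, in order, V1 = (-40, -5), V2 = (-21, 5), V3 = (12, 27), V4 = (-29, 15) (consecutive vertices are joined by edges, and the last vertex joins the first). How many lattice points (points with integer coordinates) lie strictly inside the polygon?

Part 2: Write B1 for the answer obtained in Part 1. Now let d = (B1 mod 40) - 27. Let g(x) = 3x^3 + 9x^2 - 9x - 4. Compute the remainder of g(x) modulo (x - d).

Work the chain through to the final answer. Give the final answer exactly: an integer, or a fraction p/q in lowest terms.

Part 1: cross terms: (-40*5 - -21*-5)=-305, (-21*27 - 12*5)=-627, (12*15 - -29*27)=963, (-29*-5 - -40*15)=745; twice the area = |776| = 776; area = 388; boundary points = 1 + 11 + 1 + 1 = 14; strictly interior points = area - boundary/2 + 1 = 382; answer 382
Part 2: B1 = 382; d = -5; remainder = value at the root: 3*(-5)^3 + 9*(-5)^2 - 9*(-5)^1 - 4 = (-375) + (225) + (45) + (-4) = -109; answer -109

-109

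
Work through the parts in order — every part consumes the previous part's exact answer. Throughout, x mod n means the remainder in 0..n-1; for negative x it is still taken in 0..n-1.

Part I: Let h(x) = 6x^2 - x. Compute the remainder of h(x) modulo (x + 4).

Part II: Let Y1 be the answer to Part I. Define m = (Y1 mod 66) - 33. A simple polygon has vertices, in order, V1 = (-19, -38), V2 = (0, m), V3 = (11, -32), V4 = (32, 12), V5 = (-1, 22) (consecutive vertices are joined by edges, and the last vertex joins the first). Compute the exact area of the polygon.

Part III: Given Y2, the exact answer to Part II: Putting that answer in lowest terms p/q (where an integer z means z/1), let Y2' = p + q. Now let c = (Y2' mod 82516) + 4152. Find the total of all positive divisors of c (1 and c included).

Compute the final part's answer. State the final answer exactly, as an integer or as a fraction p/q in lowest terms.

8712

Part I: remainder = value at the root: 6*(-4)^2 - 1*(-4)^1 = (96) + (4) = 100; answer 100
Part II: Y1 = 100; m = 1; cross terms: (-19*1 - 0*-38)=-19, (0*-32 - 11*1)=-11, (11*12 - 32*-32)=1156, (32*22 - -1*12)=716, (-1*-38 - -19*22)=456; twice the area = |2298| = 2298; area = 1149; answer 1149
Part III: Y2 = 1149; threaded value p + q = 1150; c = 5302; 5302 = 2 * 11 * 241; sigma = (1 + 2) * (1 + 11) * (1 + 241) = 3 * 12 * 242 = 8712; answer 8712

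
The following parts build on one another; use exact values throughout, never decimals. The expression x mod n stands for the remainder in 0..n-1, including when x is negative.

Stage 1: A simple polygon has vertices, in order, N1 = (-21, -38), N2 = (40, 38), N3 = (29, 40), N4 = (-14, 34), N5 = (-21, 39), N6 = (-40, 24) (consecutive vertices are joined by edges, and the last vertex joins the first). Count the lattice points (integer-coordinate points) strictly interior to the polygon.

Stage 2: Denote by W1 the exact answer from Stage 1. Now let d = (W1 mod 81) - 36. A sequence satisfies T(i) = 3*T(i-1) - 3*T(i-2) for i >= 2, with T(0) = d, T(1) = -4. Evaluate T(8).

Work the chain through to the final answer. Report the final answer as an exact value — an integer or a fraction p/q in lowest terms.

-1944

Stage 1: cross terms: (-21*38 - 40*-38)=722, (40*40 - 29*38)=498, (29*34 - -14*40)=1546, (-14*39 - -21*34)=168, (-21*24 - -40*39)=1056, (-40*-38 - -21*24)=2024; twice the area = |6014| = 6014; area = 3007; boundary points = 1 + 1 + 1 + 1 + 1 + 1 = 6; strictly interior points = area - boundary/2 + 1 = 3005; answer 3005
Stage 2: W1 = 3005; d = -28; T(2) = 3*(-4) - 3*(-28) = 72; iterating: T(2)=72, T(3)=228, T(4)=468, T(5)=720, T(6)=756, T(7)=108, T(8)=-1944; answer -1944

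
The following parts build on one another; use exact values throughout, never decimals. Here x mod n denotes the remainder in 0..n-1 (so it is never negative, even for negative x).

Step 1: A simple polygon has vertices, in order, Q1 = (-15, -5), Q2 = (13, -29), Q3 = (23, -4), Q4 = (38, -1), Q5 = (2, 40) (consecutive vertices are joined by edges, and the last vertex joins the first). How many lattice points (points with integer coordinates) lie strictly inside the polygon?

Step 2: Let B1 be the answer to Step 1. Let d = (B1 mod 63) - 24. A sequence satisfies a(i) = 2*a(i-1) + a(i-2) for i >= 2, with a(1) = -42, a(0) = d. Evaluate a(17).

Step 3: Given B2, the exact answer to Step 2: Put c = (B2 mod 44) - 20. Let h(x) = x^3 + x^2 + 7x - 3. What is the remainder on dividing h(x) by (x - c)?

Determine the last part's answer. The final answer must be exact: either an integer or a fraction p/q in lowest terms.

Step 1: cross terms: (-15*-29 - 13*-5)=500, (13*-4 - 23*-29)=615, (23*-1 - 38*-4)=129, (38*40 - 2*-1)=1522, (2*-5 - -15*40)=590; twice the area = |3356| = 3356; area = 1678; boundary points = 4 + 5 + 3 + 1 + 1 = 14; strictly interior points = area - boundary/2 + 1 = 1672; answer 1672
Step 2: B1 = 1672; d = 10; a(2) = 2*(-42) + 1*(10) = -74; iterating: a(2)=-74, a(3)=-190, a(4)=-454, a(5)=-1098, a(6)=-2650, a(7)=-6398, a(8)=-15446, a(9)=-37290, a(10)=-90026, a(11)=-217342, a(12)=-524710, a(13)=-1266762, a(14)=-3058234, a(15)=-7383230, a(16)=-17824694, a(17)=-43032618; answer -43032618
Step 3: B2 = -43032618; c = 22; remainder = value at the root: 1*(22)^3 + 1*(22)^2 + 7*(22)^1 - 3 = (10648) + (484) + (154) + (-3) = 11283; answer 11283

11283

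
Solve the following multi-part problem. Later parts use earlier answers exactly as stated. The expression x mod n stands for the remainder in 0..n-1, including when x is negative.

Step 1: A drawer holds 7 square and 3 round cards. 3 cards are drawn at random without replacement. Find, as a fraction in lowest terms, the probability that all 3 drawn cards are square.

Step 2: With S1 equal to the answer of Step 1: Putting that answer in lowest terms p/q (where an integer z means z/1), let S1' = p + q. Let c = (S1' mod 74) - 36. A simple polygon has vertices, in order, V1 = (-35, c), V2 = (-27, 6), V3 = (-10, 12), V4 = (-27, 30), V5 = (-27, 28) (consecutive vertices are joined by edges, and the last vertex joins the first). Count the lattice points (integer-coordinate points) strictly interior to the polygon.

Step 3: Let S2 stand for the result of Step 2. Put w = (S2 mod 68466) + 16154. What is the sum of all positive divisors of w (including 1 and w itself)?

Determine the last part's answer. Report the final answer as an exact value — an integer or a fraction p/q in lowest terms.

28784

Step 1: total draws C(10,3) = 120; favorable C(7,3) = 35; P = 7/24; answer 7/24
Step 2: S1 = 7/24; threaded value p + q = 31; c = -5; cross terms: (-35*6 - -27*-5)=-345, (-27*12 - -10*6)=-264, (-10*30 - -27*12)=24, (-27*28 - -27*30)=54, (-27*-5 - -35*28)=1115; twice the area = |584| = 584; area = 292; boundary points = 1 + 1 + 1 + 2 + 1 = 6; strictly interior points = area - boundary/2 + 1 = 290; answer 290
Step 3: S2 = 290; w = 16444; 16444 = 2^2 * 4111; sigma = (1 + 2 + 4) * (1 + 4111) = 7 * 4112 = 28784; answer 28784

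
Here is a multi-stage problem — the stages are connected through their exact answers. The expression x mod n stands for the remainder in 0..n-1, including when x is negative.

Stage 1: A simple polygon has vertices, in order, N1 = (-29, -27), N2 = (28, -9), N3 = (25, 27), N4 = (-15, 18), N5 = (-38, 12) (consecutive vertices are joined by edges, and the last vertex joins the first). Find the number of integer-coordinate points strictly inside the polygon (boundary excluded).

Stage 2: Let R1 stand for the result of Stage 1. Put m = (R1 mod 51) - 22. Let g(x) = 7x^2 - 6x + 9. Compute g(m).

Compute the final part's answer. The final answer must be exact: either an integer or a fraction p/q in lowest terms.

Stage 1: cross terms: (-29*-9 - 28*-27)=1017, (28*27 - 25*-9)=981, (25*18 - -15*27)=855, (-15*12 - -38*18)=504, (-38*-27 - -29*12)=1374; twice the area = |4731| = 4731; area = 4731/2; boundary points = 3 + 3 + 1 + 1 + 3 = 11; strictly interior points = area - boundary/2 + 1 = 2361; answer 2361
Stage 2: R1 = 2361; m = -7; 7*(-7)^2 - 6*(-7)^1 + 9 = (343) + (42) + (9) = 394; answer 394

394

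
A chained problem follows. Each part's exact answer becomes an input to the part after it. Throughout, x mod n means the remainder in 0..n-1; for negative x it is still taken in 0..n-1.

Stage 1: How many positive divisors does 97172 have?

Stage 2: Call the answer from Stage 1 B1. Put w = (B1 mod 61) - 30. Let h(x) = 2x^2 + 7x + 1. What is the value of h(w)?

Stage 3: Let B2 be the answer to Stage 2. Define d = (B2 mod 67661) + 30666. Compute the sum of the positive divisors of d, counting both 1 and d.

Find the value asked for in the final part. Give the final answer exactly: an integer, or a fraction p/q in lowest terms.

Stage 1: 97172 = 2^2 * 17 * 1429; number of divisors = (2+1) * (1+1) * (1+1) = 12; answer 12
Stage 2: B1 = 12; w = -18; 2*(-18)^2 + 7*(-18)^1 + 1 = (648) + (-126) + (1) = 523; answer 523
Stage 3: B2 = 523; d = 31189; 31189 is prime, so its only divisors are 1 and 31189; sigma = 1 + 31189 = 31190; answer 31190

31190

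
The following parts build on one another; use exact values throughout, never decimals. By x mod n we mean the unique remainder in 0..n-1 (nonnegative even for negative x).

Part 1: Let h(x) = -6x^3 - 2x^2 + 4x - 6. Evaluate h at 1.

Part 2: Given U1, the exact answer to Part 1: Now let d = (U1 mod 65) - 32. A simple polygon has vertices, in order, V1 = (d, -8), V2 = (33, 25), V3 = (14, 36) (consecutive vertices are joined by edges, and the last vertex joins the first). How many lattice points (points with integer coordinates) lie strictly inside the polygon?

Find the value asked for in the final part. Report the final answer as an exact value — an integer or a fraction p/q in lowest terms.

368

Part 1: -6*(1)^3 - 2*(1)^2 + 4*(1)^1 - 6 = (-6) + (-2) + (4) + (-6) = -10; answer -10
Part 2: U1 = -10; d = 23; cross terms: (23*25 - 33*-8)=839, (33*36 - 14*25)=838, (14*-8 - 23*36)=-940; twice the area = |737| = 737; area = 737/2; boundary points = 1 + 1 + 1 = 3; strictly interior points = area - boundary/2 + 1 = 368; answer 368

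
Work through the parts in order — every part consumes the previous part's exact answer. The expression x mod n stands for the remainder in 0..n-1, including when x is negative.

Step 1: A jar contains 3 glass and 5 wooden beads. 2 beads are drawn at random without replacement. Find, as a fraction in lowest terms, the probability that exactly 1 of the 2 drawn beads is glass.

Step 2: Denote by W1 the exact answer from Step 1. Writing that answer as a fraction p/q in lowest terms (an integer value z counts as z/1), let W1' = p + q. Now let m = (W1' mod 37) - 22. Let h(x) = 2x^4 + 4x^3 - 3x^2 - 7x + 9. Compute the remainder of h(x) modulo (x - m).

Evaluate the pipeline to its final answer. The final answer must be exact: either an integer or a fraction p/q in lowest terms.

Step 1: total draws C(8,2) = 28; favorable C(3,1)*C(5,1) = 15; P = 15/28; answer 15/28
Step 2: W1 = 15/28; threaded value p + q = 43; m = -16; remainder = value at the root: 2*(-16)^4 + 4*(-16)^3 - 3*(-16)^2 - 7*(-16)^1 + 9 = (131072) + (-16384) + (-768) + (112) + (9) = 114041; answer 114041

114041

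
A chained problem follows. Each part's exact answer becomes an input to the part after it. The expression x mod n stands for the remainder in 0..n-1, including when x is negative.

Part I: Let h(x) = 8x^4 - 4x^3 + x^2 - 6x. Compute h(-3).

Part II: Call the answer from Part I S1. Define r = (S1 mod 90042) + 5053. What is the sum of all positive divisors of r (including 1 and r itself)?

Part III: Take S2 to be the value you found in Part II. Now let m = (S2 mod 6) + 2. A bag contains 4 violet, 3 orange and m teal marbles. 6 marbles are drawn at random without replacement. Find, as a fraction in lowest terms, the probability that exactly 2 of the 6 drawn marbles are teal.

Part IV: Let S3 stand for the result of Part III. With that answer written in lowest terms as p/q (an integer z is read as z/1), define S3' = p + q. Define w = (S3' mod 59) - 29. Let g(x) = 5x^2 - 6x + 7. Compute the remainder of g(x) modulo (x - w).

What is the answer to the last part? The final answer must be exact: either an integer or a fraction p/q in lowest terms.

Part I: 8*(-3)^4 - 4*(-3)^3 + 1*(-3)^2 - 6*(-3)^1 = (648) + (108) + (9) + (18) = 783; answer 783
Part II: S1 = 783; r = 5836; 5836 = 2^2 * 1459; sigma = (1 + 2 + 4) * (1 + 1459) = 7 * 1460 = 10220; answer 10220
Part III: S2 = 10220; m = 4; total draws C(11,6) = 462; favorable C(4,2)*C(7,4) = 210; P = 5/11; answer 5/11
Part IV: S3 = 5/11; threaded value p + q = 16; w = -13; remainder = value at the root: 5*(-13)^2 - 6*(-13)^1 + 7 = (845) + (78) + (7) = 930; answer 930

930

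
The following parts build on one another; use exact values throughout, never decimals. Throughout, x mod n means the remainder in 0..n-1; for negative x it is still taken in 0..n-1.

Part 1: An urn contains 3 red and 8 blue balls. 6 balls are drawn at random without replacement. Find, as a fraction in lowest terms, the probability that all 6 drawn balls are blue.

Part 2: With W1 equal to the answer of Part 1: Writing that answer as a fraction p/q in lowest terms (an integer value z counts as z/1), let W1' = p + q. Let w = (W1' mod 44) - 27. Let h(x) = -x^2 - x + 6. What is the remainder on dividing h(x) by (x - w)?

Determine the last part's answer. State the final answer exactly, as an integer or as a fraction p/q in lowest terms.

Part 1: total draws C(11,6) = 462; favorable C(8,6) = 28; P = 2/33; answer 2/33
Part 2: W1 = 2/33; threaded value p + q = 35; w = 8; remainder = value at the root: -1*(8)^2 - 1*(8)^1 + 6 = (-64) + (-8) + (6) = -66; answer -66

-66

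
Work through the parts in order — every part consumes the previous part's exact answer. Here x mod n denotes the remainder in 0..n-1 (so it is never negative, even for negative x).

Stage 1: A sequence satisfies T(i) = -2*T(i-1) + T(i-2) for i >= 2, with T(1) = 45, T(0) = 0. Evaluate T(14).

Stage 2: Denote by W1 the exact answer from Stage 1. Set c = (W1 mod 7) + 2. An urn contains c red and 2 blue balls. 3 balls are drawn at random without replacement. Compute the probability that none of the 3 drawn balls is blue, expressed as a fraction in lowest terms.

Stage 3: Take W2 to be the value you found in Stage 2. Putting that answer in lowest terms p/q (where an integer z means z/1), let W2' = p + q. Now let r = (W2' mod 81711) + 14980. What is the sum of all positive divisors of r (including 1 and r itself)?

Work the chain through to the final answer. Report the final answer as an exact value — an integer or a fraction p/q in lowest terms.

21120

Stage 1: T(2) = -2*(45) + 1*(0) = -90; iterating: T(2)=-90, T(3)=225, T(4)=-540, T(5)=1305, T(6)=-3150, T(7)=7605, T(8)=-18360, T(9)=44325, T(10)=-107010, T(11)=258345, T(12)=-623700, T(13)=1505745, T(14)=-3635190; answer -3635190
Stage 2: W1 = -3635190; c = 3; total draws C(5,3) = 10; favorable C(3,3) = 1; P = 1/10; answer 1/10
Stage 3: W2 = 1/10; threaded value p + q = 11; r = 14991; 14991 = 3 * 19 * 263; sigma = (1 + 3) * (1 + 19) * (1 + 263) = 4 * 20 * 264 = 21120; answer 21120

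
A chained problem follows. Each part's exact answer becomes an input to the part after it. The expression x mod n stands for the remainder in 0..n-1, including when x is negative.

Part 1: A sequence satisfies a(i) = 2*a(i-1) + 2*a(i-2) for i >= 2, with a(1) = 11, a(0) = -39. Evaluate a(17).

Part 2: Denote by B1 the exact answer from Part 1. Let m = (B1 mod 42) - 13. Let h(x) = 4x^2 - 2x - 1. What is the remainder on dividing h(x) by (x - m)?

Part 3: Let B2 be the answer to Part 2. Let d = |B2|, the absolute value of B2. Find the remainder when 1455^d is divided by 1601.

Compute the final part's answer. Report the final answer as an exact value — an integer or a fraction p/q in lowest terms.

23

Part 1: a(2) = 2*(11) + 2*(-39) = -56; iterating: a(2)=-56, a(3)=-90, a(4)=-292, a(5)=-764, a(6)=-2112, a(7)=-5752, a(8)=-15728, a(9)=-42960, a(10)=-117376, a(11)=-320672, a(12)=-876096, a(13)=-2393536, a(14)=-6539264, a(15)=-17865600, a(16)=-48809728, a(17)=-133350656; answer -133350656
Part 2: B1 = -133350656; m = 3; remainder = value at the root: 4*(3)^2 - 2*(3)^1 - 1 = (36) + (-6) + (-1) = 29; answer 29
Part 3: B2 = 29; d = 29; squarings mod 1601: 1455^1=1455, 1455^2=503, 1455^4=51, 1455^8=1000, 1455^16=976; 1455^29 = 1455^1 * 1455^4 * 1455^8 * 1455^16 = 23 (mod 1601); answer 23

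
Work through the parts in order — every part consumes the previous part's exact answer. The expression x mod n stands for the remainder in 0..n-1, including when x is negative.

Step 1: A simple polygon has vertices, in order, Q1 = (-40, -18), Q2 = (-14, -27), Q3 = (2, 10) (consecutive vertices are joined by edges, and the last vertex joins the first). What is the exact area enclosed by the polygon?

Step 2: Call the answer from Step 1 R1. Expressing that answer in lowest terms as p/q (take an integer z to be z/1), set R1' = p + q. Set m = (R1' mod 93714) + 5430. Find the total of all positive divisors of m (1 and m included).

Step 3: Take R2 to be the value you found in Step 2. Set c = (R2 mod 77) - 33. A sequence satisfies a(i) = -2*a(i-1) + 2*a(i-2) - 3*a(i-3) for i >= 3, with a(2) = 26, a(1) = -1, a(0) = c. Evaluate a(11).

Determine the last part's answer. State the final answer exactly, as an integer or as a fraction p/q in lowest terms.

Step 1: cross terms: (-40*-27 - -14*-18)=828, (-14*10 - 2*-27)=-86, (2*-18 - -40*10)=364; twice the area = |1106| = 1106; area = 553; answer 553
Step 2: R1 = 553; threaded value p + q = 554; m = 5984; 5984 = 2^5 * 11 * 17; sigma = (1 + 2 + 4 + 8 + 16 + 32) * (1 + 11) * (1 + 17) = 63 * 12 * 18 = 13608; answer 13608
Step 3: R2 = 13608; c = 23; a(3) = -2*(26) + 2*(-1) - 3*(23) = -123; iterating: a(3)=-123, a(4)=301, a(5)=-926, a(6)=2823, a(7)=-8401, a(8)=25226, a(9)=-75723, a(10)=227101, a(11)=-681326; answer -681326

-681326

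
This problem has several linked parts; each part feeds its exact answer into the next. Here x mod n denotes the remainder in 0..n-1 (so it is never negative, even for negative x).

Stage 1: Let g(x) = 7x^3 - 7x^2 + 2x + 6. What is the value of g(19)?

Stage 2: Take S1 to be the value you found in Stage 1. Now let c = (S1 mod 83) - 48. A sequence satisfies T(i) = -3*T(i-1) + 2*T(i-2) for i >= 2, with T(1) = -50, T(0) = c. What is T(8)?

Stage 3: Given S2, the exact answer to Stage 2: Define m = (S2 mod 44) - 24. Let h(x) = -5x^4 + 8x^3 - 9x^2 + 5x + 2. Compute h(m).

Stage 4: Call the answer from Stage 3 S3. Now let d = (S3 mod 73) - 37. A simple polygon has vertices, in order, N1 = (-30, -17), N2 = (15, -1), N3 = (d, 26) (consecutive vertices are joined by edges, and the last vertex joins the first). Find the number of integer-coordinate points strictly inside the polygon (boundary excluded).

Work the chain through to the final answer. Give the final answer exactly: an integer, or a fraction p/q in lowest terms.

Stage 1: 7*(19)^3 - 7*(19)^2 + 2*(19)^1 + 6 = (48013) + (-2527) + (38) + (6) = 45530; answer 45530
Stage 2: S1 = 45530; c = -2; T(2) = -3*(-50) + 2*(-2) = 146; iterating: T(2)=146, T(3)=-538, T(4)=1906, T(5)=-6794, T(6)=24194, T(7)=-86170, T(8)=306898; answer 306898
Stage 3: S2 = 306898; m = 18; -5*(18)^4 + 8*(18)^3 - 9*(18)^2 + 5*(18)^1 + 2 = (-524880) + (46656) + (-2916) + (90) + (2) = -481048; answer -481048
Stage 4: S3 = -481048; d = -15; cross terms: (-30*-1 - 15*-17)=285, (15*26 - -15*-1)=375, (-15*-17 - -30*26)=1035; twice the area = |1695| = 1695; area = 1695/2; boundary points = 1 + 3 + 1 = 5; strictly interior points = area - boundary/2 + 1 = 846; answer 846

846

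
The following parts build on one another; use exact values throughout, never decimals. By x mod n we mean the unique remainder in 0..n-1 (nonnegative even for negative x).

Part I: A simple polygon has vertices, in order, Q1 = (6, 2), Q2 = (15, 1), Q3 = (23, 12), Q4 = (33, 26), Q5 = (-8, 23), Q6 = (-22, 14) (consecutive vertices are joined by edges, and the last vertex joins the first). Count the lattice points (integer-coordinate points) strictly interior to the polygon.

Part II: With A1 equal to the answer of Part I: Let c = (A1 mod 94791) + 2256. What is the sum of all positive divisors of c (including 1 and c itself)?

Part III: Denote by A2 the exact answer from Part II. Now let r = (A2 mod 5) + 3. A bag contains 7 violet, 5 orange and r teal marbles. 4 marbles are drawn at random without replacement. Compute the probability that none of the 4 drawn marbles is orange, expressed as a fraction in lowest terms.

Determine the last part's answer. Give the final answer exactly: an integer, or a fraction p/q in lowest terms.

1001/3876

Part I: cross terms: (6*1 - 15*2)=-24, (15*12 - 23*1)=157, (23*26 - 33*12)=202, (33*23 - -8*26)=967, (-8*14 - -22*23)=394, (-22*2 - 6*14)=-128; twice the area = |1568| = 1568; area = 784; boundary points = 1 + 1 + 2 + 1 + 1 + 4 = 10; strictly interior points = area - boundary/2 + 1 = 780; answer 780
Part II: A1 = 780; c = 3036; 3036 = 2^2 * 3 * 11 * 23; sigma = (1 + 2 + 4) * (1 + 3) * (1 + 11) * (1 + 23) = 7 * 4 * 12 * 24 = 8064; answer 8064
Part III: A2 = 8064; r = 7; total draws C(19,4) = 3876; favorable C(14,4) = 1001; P = 1001/3876; answer 1001/3876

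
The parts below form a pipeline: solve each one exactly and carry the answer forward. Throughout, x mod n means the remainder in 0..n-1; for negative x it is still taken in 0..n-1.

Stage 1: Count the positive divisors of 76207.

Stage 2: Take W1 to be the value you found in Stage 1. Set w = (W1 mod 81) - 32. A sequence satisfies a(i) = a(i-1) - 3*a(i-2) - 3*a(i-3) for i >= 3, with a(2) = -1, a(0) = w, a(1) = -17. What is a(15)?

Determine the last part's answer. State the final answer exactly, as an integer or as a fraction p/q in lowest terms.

551870

Stage 1: 76207 is prime, so its only divisors are 1 and 76207; count = 2; answer 2
Stage 2: W1 = 2; w = -30; a(3) = 1*(-1) - 3*(-17) - 3*(-30) = 140; iterating: a(3)=140, a(4)=194, a(5)=-223, a(6)=-1225, a(7)=-1138, a(8)=3206, a(9)=10295, a(10)=4091, a(11)=-36412, a(12)=-79570, a(13)=17393, a(14)=365339, a(15)=551870; answer 551870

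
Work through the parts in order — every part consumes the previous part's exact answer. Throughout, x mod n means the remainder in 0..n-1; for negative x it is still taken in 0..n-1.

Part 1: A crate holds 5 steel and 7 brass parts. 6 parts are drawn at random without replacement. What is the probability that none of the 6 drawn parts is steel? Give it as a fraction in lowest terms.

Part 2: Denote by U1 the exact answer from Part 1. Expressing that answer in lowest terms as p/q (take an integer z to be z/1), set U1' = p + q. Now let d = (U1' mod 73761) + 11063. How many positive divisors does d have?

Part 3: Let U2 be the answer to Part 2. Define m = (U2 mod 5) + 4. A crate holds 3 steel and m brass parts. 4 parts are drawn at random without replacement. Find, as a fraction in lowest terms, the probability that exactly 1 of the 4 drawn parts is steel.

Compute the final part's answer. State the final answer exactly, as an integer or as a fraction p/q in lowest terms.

1/2

Part 1: total draws C(12,6) = 924; favorable C(7,6) = 7; P = 1/132; answer 1/132
Part 2: U1 = 1/132; threaded value p + q = 133; d = 11196; 11196 = 2^2 * 3^2 * 311; number of divisors = (2+1) * (2+1) * (1+1) = 18; answer 18
Part 3: U2 = 18; m = 7; total draws C(10,4) = 210; favorable C(3,1)*C(7,3) = 105; P = 1/2; answer 1/2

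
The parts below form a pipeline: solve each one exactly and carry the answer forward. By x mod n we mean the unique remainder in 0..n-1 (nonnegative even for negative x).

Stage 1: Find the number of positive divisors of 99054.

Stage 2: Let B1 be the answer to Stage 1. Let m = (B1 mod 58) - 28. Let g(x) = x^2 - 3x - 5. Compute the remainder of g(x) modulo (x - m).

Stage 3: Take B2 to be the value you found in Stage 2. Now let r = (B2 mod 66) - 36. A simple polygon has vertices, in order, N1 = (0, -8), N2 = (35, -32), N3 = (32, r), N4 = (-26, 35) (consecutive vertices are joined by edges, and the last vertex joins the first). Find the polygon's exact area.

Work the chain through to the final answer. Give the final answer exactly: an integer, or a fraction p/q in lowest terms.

Stage 1: 99054 = 2 * 3^2 * 5503; number of divisors = (1+1) * (2+1) * (1+1) = 12; answer 12
Stage 2: B1 = 12; m = -16; remainder = value at the root: 1*(-16)^2 - 3*(-16)^1 - 5 = (256) + (48) + (-5) = 299; answer 299
Stage 3: B2 = 299; r = -1; cross terms: (0*-32 - 35*-8)=280, (35*-1 - 32*-32)=989, (32*35 - -26*-1)=1094, (-26*-8 - 0*35)=208; twice the area = |2571| = 2571; area = 2571/2; answer 2571/2

2571/2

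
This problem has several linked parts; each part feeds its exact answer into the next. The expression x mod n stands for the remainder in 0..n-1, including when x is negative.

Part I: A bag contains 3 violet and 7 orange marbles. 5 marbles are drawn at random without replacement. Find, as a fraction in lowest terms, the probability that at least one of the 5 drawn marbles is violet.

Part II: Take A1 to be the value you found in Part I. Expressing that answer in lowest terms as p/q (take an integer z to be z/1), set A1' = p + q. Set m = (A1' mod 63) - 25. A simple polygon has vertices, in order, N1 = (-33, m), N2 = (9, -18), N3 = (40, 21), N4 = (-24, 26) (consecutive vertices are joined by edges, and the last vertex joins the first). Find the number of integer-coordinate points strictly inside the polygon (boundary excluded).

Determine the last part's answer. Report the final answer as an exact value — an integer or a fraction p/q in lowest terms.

1984

Part I: total draws C(10,5) = 252; complement C(7,5) = 21; favorable 252 - 21 = 231; P = 11/12; answer 11/12
Part II: A1 = 11/12; threaded value p + q = 23; m = -2; cross terms: (-33*-18 - 9*-2)=612, (9*21 - 40*-18)=909, (40*26 - -24*21)=1544, (-24*-2 - -33*26)=906; twice the area = |3971| = 3971; area = 3971/2; boundary points = 2 + 1 + 1 + 1 = 5; strictly interior points = area - boundary/2 + 1 = 1984; answer 1984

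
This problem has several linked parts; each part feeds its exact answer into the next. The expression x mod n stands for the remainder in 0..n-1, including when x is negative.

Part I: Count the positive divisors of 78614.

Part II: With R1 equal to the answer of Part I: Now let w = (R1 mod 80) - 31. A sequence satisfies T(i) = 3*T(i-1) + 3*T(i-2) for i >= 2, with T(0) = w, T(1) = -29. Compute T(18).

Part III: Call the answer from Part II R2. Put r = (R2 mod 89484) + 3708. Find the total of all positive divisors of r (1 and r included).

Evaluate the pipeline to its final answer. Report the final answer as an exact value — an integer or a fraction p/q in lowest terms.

108416

Part I: 78614 = 2 * 23 * 1709; number of divisors = (1+1) * (1+1) * (1+1) = 8; answer 8
Part II: R1 = 8; w = -23; T(2) = 3*(-29) + 3*(-23) = -156; iterating: T(2)=-156, T(3)=-555, T(4)=-2133, T(5)=-8064, T(6)=-30591, T(7)=-115965, T(8)=-439668, T(9)=-1666899, T(10)=-6319701, T(11)=-23959800, T(12)=-90838503, T(13)=-344394909, T(14)=-1305700236, T(15)=-4950285435, T(16)=-18767957013, T(17)=-71154727344, T(18)=-269768053071; answer -269768053071
Part III: R2 = -269768053071; r = 81309; 81309 = 3 * 27103; sigma = (1 + 3) * (1 + 27103) = 4 * 27104 = 108416; answer 108416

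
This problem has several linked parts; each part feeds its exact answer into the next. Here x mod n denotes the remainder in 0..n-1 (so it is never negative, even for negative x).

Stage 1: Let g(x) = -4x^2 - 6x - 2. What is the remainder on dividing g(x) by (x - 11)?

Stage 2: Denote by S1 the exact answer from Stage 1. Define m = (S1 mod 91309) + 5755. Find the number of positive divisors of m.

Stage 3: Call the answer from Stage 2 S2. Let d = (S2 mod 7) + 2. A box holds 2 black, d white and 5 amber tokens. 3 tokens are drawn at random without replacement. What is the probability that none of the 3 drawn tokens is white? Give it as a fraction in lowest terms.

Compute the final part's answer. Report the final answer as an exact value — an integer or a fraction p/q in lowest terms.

7/24

Stage 1: remainder = value at the root: -4*(11)^2 - 6*(11)^1 - 2 = (-484) + (-66) + (-2) = -552; answer -552
Stage 2: S1 = -552; m = 96512; 96512 = 2^8 * 13 * 29; number of divisors = (8+1) * (1+1) * (1+1) = 36; answer 36
Stage 3: S2 = 36; d = 3; total draws C(10,3) = 120; favorable C(7,3) = 35; P = 7/24; answer 7/24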